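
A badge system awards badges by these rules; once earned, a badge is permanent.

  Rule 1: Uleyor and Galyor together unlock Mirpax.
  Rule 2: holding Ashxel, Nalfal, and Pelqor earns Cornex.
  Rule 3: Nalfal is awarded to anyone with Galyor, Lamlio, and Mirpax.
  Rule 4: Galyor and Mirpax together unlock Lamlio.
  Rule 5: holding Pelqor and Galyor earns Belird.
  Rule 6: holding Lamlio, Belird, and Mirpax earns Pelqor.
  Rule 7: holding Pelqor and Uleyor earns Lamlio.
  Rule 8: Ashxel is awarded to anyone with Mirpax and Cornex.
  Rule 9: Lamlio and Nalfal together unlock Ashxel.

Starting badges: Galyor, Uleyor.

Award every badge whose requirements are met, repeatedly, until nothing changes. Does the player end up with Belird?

Belird would need Pelqor and Galyor (Rule 5), but Pelqor is never earned.

No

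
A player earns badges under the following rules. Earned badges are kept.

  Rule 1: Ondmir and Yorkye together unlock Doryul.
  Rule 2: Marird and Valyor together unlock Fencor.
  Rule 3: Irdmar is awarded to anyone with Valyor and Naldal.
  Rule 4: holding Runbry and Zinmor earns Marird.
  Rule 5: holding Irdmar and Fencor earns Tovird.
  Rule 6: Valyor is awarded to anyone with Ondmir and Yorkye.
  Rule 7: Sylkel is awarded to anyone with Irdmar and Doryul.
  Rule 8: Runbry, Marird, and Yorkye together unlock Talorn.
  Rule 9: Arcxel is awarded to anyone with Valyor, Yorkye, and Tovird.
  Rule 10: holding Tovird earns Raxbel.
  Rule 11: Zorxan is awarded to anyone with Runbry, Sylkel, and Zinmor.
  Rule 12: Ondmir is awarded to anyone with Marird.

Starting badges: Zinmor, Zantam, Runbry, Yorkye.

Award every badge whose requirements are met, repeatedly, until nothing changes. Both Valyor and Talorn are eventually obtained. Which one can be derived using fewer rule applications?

Talorn: With Runbry and Zinmor, Marird is earned (Rule 4). With Runbry, Marird, and Yorkye, Talorn is earned (Rule 8). [2 rule applications]
Valyor: With Runbry and Zinmor, Marird is earned (Rule 4). With Marird, Ondmir is earned (Rule 12). With Ondmir and Yorkye, Valyor is earned (Rule 6). [3 rule applications]
Talorn needs fewer.

Talorn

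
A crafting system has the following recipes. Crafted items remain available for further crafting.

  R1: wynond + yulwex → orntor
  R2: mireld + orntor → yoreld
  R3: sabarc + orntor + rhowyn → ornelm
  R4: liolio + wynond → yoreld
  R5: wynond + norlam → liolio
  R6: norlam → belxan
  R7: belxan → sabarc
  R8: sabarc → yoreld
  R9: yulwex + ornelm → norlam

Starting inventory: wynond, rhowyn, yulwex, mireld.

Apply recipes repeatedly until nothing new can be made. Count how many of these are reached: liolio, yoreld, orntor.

2

Using R1, wynond and yulwex make orntor.
Using R2, mireld and orntor make yoreld.
liolio would need wynond and norlam (R5), but norlam is never obtained.
yoreld: reached.
orntor: reached.
Reached: yoreld and orntor — 2 of the 3.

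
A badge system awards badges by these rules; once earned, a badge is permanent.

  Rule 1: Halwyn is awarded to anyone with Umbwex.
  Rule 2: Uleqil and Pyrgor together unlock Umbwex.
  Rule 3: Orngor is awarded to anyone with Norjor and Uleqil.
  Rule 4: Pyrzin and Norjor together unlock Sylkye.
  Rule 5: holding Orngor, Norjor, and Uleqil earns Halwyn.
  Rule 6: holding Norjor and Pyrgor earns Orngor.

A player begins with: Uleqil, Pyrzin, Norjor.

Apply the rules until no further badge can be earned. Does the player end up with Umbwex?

Umbwex would need Uleqil and Pyrgor (Rule 2), but Pyrgor is never earned.

No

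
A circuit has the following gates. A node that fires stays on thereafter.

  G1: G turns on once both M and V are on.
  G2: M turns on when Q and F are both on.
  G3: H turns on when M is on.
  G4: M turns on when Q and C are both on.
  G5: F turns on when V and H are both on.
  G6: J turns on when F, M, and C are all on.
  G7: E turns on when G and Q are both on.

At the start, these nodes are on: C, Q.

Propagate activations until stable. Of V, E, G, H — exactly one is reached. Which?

G4: Q and C on → M on.
M is on, so H turns on (G3).
G would need M and V (G1), but V never turns on. No rule produces V, and it is not given. E would need G and Q (G7), but G never turns on.

H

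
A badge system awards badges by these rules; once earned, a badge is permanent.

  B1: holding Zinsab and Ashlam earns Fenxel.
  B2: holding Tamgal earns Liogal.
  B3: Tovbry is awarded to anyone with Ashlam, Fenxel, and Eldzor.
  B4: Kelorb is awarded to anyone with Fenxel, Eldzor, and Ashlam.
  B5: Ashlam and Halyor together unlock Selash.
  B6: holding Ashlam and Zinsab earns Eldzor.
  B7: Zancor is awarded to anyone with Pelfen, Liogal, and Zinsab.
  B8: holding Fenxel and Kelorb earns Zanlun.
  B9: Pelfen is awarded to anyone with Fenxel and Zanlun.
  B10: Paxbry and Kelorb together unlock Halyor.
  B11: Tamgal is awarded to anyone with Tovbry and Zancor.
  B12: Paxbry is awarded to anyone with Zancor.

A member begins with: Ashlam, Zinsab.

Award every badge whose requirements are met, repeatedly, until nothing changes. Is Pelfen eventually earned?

Yes

With Zinsab and Ashlam, Fenxel is earned (B1).
With Ashlam and Zinsab, Eldzor is earned (B6).
With Fenxel, Eldzor, and Ashlam, Kelorb is earned (B4).
With Fenxel and Kelorb, Zanlun is earned (B8).
With Fenxel and Zanlun, Pelfen is earned (B9).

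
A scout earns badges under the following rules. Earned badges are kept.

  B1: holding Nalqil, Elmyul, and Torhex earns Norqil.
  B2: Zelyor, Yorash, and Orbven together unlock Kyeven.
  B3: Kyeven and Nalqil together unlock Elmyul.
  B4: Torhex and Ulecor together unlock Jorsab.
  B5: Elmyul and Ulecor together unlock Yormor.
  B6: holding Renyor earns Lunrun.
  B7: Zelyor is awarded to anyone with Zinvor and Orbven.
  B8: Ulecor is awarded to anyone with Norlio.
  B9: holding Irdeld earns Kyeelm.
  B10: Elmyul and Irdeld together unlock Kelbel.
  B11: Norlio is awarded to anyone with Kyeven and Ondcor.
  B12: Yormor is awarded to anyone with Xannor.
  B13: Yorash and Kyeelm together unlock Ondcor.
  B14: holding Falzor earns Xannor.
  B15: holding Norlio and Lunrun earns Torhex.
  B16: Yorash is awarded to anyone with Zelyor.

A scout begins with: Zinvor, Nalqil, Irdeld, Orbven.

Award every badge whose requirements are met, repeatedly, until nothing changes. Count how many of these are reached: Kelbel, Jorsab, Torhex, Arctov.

1

With Zinvor and Orbven, Zelyor is earned (B7).
With Zelyor, Yorash is earned (B16).
With Zelyor, Yorash, and Orbven, Kyeven is earned (B2).
With Kyeven and Nalqil, Elmyul is earned (B3).
With Elmyul and Irdeld, Kelbel is earned (B10).
Kelbel: reached.
Jorsab would need Torhex and Ulecor (B4), but Torhex is never earned.
Torhex would need Norlio and Lunrun (B15), but Lunrun is never earned.
No rule produces Arctov, and it is not given.
Reached: Kelbel — 1 of the 4.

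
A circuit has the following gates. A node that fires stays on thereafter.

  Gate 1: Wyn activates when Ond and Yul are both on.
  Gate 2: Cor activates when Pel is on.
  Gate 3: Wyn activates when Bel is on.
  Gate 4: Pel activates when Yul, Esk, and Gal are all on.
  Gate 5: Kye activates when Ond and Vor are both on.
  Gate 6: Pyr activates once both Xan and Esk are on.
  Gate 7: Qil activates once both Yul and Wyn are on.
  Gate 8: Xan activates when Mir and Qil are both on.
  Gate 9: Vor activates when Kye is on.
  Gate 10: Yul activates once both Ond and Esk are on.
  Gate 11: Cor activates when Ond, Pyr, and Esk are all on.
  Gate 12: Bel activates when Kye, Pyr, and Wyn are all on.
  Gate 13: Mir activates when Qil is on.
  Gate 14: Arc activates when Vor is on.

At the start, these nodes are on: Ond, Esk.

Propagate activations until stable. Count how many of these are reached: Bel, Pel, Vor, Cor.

Gate 10: Ond and Esk on → Yul on.
Ond and Yul are on, so Wyn activates (Gate 1).
Gate 7: Yul and Wyn on → Qil on.
Gate 13: Qil on → Mir on.
Mir and Qil are on, so Xan activates (Gate 8).
Xan and Esk are on, so Pyr activates (Gate 6).
Gate 11: Ond, Pyr, and Esk on → Cor on.
Bel would need Kye, Pyr, and Wyn (Gate 12), but Kye never turns on.
Pel would need Yul, Esk, and Gal (Gate 4), but Gal never turns on.
Vor would need Kye (Gate 9), but Kye never turns on.
Cor: reached.
Reached: Cor — 1 of the 4.

1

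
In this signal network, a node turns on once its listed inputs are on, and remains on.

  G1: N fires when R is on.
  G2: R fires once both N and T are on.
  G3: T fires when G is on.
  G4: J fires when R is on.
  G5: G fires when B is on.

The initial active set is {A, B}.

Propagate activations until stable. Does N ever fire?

N would need R (G1), but R never turns on.

No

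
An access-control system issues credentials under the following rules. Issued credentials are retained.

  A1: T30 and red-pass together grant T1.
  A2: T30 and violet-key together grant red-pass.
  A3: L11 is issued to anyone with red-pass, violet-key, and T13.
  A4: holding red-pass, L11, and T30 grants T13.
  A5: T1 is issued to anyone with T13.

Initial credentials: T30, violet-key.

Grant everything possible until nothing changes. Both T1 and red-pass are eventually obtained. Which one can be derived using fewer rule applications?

red-pass

red-pass: Holding T30 and violet-key grants red-pass (A2). [1 rule application]
T1: Holding T30 and violet-key grants red-pass (A2). Holding T30 and red-pass grants T1 (A1). [2 rule applications]
red-pass needs fewer.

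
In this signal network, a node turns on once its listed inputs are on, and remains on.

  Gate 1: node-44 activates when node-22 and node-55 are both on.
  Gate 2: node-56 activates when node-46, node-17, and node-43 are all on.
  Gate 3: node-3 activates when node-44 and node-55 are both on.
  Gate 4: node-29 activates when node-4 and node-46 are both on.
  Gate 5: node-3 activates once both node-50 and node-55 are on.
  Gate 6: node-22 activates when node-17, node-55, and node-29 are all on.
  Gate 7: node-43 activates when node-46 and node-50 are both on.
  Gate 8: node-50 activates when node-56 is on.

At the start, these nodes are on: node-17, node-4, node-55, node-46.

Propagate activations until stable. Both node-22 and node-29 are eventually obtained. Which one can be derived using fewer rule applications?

node-29

node-29: Gate 4: node-4 and node-46 on → node-29 on. [1 rule application]
node-22: node-4 and node-46 are on, so node-29 activates (Gate 4). node-17, node-55, and node-29 are on, so node-22 activates (Gate 6). [2 rule applications]
node-29 needs fewer.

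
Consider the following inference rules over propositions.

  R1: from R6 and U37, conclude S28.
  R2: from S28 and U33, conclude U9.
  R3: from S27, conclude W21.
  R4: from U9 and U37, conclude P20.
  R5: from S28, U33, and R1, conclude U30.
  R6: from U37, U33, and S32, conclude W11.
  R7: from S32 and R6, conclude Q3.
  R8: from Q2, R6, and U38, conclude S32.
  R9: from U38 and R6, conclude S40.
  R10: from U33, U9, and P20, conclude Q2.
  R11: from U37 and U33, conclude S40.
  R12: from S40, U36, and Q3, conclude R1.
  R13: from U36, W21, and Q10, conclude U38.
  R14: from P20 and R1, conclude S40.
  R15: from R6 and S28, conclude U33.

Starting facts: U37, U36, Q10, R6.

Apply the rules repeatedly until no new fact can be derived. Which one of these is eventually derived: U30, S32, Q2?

From R6 and U37, R1 gives S28.
R6 and S28 hold, so U33 follows (R15).
From S28 and U33, R2 gives U9.
U9 and U37 hold, so P20 follows (R4).
U33, U9, and P20 hold, so Q2 follows (R10).
U30 would need S28, U33, and R1 (R5), but R1 is never established. S32 would need Q2, R6, and U38 (R8), but U38 is never established.

Q2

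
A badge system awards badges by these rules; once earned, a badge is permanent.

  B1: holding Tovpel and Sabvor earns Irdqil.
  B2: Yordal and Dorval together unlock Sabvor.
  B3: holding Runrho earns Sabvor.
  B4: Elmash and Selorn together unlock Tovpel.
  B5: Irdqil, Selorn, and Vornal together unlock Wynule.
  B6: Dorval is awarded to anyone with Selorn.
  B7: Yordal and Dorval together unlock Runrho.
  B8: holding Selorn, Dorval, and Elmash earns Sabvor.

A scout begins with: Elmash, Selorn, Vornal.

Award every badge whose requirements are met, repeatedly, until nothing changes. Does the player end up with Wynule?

With Elmash and Selorn, Tovpel is earned (B4).
With Selorn, Dorval is earned (B6).
With Selorn, Dorval, and Elmash, Sabvor is earned (B8).
With Tovpel and Sabvor, Irdqil is earned (B1).
With Irdqil, Selorn, and Vornal, Wynule is earned (B5).

Yes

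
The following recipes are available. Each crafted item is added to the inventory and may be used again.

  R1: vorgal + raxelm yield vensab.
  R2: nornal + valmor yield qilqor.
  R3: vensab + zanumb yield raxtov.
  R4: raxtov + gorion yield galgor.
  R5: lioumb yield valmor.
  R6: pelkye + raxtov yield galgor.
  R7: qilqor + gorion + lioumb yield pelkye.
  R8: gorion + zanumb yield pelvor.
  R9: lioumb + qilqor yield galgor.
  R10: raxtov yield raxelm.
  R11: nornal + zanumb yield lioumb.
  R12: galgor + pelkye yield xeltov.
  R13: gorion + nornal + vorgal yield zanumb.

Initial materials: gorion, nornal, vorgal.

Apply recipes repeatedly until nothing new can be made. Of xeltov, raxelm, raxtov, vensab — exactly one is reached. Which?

xeltov

gorion + nornal + vorgal → zanumb (R13).
nornal + zanumb → lioumb (R11).
lioumb → valmor (R5).
nornal + valmor → qilqor (R2).
lioumb + qilqor → galgor (R9).
Using R7, qilqor, gorion, and lioumb make pelkye.
galgor + pelkye → xeltov (R12).
vensab would need vorgal and raxelm (R1), but raxelm is never obtained. raxelm would need raxtov (R10), but raxtov is never obtained. raxtov would need vensab and zanumb (R3), but vensab is never obtained.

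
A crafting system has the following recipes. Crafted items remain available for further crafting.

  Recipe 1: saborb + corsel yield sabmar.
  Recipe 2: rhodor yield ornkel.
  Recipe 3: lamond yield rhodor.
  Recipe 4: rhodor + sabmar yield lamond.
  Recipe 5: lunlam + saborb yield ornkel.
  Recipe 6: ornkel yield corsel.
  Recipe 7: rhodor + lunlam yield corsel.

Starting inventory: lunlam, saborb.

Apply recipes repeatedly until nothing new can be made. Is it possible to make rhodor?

No

rhodor would need lamond (Recipe 3), but lamond is never obtained.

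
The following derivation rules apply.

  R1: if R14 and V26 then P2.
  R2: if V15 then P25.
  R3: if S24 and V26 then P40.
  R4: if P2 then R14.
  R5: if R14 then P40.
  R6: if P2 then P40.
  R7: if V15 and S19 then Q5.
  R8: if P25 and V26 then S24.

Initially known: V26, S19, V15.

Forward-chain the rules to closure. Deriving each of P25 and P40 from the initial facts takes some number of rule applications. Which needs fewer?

P25

P25: V15 holds, so P25 follows (R2). [1 rule application]
P40: V15 holds, so P25 follows (R2). P25 and V26 hold, so S24 follows (R8). S24 and V26 hold, so P40 follows (R3). [3 rule applications]
P25 needs fewer.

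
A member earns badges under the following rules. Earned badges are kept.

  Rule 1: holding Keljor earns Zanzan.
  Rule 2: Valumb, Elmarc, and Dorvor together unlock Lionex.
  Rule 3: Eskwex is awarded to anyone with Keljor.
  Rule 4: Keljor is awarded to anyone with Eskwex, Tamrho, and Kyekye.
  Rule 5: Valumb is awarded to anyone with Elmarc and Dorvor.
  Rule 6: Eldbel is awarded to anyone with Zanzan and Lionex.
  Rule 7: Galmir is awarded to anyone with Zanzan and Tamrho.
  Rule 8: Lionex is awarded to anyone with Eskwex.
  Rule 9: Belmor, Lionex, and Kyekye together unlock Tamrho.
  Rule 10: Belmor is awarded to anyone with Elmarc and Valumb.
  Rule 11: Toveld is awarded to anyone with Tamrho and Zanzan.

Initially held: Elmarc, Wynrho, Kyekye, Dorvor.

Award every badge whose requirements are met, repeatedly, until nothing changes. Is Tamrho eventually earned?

Yes

With Elmarc and Dorvor, Valumb is earned (Rule 5).
With Elmarc and Valumb, Belmor is earned (Rule 10).
With Valumb, Elmarc, and Dorvor, Lionex is earned (Rule 2).
With Belmor, Lionex, and Kyekye, Tamrho is earned (Rule 9).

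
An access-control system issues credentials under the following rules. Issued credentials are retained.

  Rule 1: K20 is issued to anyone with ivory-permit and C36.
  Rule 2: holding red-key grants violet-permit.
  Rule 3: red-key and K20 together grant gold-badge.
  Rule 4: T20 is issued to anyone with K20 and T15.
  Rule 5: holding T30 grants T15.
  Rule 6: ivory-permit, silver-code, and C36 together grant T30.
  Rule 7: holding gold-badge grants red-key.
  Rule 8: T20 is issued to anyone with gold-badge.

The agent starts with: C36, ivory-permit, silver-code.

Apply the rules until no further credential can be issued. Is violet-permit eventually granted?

violet-permit would need red-key (Rule 2), but red-key is never granted.

No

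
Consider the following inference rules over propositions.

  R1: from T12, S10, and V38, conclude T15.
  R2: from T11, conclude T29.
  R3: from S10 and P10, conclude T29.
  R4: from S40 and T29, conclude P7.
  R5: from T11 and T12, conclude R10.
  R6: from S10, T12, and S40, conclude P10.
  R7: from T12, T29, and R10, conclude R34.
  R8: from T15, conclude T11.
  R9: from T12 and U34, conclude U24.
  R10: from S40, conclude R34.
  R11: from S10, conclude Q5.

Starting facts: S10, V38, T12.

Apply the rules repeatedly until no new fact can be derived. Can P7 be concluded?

P7 would need S40 and T29 (R4), but S40 is never established.

No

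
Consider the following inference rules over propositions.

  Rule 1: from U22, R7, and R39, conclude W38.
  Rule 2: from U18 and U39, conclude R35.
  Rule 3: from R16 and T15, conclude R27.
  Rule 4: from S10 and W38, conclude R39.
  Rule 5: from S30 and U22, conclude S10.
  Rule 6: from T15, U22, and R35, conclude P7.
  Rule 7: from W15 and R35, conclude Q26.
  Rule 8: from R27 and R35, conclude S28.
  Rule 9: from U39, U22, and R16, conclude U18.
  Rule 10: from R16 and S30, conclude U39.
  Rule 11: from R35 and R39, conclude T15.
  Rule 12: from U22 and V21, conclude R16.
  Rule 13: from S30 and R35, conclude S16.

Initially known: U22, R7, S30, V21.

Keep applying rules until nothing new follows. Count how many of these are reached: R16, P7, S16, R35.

3

From U22 and V21, Rule 12 gives R16.
R16 and S30 hold, so U39 follows (Rule 10).
U39, U22, and R16 hold, so U18 follows (Rule 9).
U18 and U39 hold, so R35 follows (Rule 2).
S30 and R35 hold, so S16 follows (Rule 13).
R16: reached.
P7 would need T15, U22, and R35 (Rule 6), but T15 is never established.
S16: reached.
R35: reached.
Reached: R16, S16, and R35 — 3 of the 4.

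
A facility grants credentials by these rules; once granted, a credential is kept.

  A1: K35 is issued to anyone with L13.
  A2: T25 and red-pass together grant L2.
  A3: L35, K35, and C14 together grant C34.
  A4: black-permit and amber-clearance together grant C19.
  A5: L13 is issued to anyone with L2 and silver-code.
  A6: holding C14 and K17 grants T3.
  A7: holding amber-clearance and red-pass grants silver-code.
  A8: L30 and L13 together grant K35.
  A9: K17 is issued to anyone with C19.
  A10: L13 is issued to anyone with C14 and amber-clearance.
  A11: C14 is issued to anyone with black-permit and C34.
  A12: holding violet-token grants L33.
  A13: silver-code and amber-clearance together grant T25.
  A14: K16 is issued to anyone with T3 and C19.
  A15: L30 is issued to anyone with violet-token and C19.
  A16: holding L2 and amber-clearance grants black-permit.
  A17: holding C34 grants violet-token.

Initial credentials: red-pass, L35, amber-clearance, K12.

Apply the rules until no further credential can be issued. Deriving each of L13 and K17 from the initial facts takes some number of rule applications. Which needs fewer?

L13: Holding amber-clearance and red-pass grants silver-code (A7). Holding silver-code and amber-clearance grants T25 (A13). Holding T25 and red-pass grants L2 (A2). Holding L2 and silver-code grants L13 (A5). [4 rule applications]
K17: Holding amber-clearance and red-pass grants silver-code (A7). Holding silver-code and amber-clearance grants T25 (A13). Holding T25 and red-pass grants L2 (A2). Holding L2 and amber-clearance grants black-permit (A16). Holding black-permit and amber-clearance grants C19 (A4). Holding C19 grants K17 (A9). [6 rule applications]
L13 needs fewer.

L13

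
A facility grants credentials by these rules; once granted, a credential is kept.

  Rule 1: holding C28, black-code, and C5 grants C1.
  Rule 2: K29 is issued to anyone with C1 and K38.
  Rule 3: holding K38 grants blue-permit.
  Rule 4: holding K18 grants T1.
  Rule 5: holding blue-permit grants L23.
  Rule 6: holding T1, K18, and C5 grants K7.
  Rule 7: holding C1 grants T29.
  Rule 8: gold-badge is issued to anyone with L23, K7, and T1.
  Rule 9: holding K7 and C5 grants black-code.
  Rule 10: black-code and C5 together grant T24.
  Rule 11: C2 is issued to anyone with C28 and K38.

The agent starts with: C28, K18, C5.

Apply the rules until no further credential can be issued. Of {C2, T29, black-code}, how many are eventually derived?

2

Holding K18 grants T1 (Rule 4).
Holding T1, K18, and C5 grants K7 (Rule 6).
Holding K7 and C5 grants black-code (Rule 9).
Holding C28, black-code, and C5 grants C1 (Rule 1).
Holding C1 grants T29 (Rule 7).
C2 would need C28 and K38 (Rule 11), but K38 is never granted.
T29: reached.
black-code: reached.
Reached: T29 and black-code — 2 of the 3.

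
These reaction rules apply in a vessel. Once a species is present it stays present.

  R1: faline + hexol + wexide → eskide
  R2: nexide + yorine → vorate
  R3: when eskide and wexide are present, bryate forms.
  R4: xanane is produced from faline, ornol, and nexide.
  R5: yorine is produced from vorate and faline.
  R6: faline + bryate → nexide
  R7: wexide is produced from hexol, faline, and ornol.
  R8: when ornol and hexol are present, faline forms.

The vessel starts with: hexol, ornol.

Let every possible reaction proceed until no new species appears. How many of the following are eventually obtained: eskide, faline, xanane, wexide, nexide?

5

ornol and hexol present → faline forms (R8).
hexol, faline, and ornol present → wexide forms (R7).
faline, hexol, and wexide present → eskide forms (R1).
eskide and wexide present → bryate forms (R3).
faline and bryate present → nexide forms (R6).
faline, ornol, and nexide present → xanane forms (R4).
eskide: reached.
faline: reached.
xanane: reached.
wexide: reached.
nexide: reached.
All 5 are reached.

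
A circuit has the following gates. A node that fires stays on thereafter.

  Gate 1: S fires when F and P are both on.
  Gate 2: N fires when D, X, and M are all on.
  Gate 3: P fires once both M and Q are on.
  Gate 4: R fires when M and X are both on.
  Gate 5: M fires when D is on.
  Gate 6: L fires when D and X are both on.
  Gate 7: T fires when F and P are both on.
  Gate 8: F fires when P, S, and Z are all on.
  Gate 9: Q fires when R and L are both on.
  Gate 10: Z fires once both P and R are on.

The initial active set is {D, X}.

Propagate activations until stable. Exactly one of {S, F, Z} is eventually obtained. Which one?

Z

Gate 6: D and X on → L on.
D is on, so M fires (Gate 5).
M and X are on, so R fires (Gate 4).
Gate 9: R and L on → Q on.
M and Q are on, so P fires (Gate 3).
P and R are on, so Z fires (Gate 10).
S would need F and P (Gate 1), but F never turns on. F would need P, S, and Z (Gate 8), but S never turns on.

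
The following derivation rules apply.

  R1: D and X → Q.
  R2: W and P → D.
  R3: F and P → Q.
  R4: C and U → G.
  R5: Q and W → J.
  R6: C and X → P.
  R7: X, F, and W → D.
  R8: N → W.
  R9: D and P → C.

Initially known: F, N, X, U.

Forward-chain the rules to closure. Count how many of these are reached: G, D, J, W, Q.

4

From N, R8 gives W.
X, F, and W hold, so D follows (R7).
D and X hold, so Q follows (R1).
From Q and W, R5 gives J.
G would need C and U (R4), but C is never established.
D: reached.
J: reached.
W: reached.
Q: reached.
Reached: D, J, W, and Q — 4 of the 5.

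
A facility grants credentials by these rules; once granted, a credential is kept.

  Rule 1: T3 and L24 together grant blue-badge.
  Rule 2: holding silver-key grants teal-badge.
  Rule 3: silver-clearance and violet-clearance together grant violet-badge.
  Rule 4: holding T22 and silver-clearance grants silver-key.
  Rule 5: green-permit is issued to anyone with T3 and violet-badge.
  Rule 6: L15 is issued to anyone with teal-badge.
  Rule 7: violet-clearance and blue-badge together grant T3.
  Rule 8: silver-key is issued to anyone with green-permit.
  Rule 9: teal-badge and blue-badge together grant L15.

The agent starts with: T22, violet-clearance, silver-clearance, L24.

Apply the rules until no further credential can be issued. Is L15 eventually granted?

Yes

Holding T22 and silver-clearance grants silver-key (Rule 4).
Holding silver-key grants teal-badge (Rule 2).
Holding teal-badge grants L15 (Rule 6).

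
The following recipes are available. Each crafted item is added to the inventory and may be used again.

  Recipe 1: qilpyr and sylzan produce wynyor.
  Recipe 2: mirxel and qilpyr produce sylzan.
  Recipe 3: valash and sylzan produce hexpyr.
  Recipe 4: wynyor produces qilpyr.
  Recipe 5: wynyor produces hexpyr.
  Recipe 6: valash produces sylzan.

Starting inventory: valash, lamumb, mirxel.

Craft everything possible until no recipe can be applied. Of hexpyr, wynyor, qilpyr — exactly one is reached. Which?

hexpyr

valash → sylzan (Recipe 6).
valash and sylzan → hexpyr (Recipe 3).
wynyor would need qilpyr and sylzan (Recipe 1), but qilpyr is never obtained. qilpyr would need wynyor (Recipe 4), but wynyor is never obtained.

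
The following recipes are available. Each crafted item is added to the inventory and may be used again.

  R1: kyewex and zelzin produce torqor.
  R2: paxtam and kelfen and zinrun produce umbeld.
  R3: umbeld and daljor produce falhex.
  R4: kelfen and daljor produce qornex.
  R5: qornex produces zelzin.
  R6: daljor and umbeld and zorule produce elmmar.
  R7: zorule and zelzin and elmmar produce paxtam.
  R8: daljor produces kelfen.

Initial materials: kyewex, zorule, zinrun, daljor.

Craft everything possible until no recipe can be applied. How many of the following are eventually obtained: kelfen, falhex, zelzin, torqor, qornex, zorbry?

Using R8, daljor makes kelfen.
kelfen and daljor → qornex (R4).
qornex → zelzin (R5).
kyewex and zelzin → torqor (R1).
kelfen: reached.
falhex would need umbeld and daljor (R3), but umbeld is never obtained.
zelzin: reached.
torqor: reached.
qornex: reached.
No rule produces zorbry, and it is not given.
Reached: kelfen, zelzin, torqor, and qornex — 4 of the 6.

4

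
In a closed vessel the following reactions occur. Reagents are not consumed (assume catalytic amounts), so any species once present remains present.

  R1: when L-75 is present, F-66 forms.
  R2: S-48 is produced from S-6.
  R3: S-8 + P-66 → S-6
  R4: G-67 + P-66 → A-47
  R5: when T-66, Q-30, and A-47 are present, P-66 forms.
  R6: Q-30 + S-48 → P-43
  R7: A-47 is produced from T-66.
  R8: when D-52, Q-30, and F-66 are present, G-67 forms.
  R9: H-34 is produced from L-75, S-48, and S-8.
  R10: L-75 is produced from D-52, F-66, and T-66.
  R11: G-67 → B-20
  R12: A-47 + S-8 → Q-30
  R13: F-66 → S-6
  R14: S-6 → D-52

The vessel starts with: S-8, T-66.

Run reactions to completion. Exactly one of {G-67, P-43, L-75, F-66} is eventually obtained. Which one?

T-66 present → A-47 forms (R7).
A-47 and S-8 present → Q-30 forms (R12).
T-66, Q-30, and A-47 present → P-66 forms (R5).
S-8 and P-66 present → S-6 forms (R3).
S-6 present → S-48 forms (R2).
Q-30 and S-48 present → P-43 forms (R6).
G-67 would need D-52, Q-30, and F-66 (R8), but F-66 never forms. L-75 would need D-52, F-66, and T-66 (R10), but F-66 never forms. F-66 would need L-75 (R1), but L-75 never forms.

P-43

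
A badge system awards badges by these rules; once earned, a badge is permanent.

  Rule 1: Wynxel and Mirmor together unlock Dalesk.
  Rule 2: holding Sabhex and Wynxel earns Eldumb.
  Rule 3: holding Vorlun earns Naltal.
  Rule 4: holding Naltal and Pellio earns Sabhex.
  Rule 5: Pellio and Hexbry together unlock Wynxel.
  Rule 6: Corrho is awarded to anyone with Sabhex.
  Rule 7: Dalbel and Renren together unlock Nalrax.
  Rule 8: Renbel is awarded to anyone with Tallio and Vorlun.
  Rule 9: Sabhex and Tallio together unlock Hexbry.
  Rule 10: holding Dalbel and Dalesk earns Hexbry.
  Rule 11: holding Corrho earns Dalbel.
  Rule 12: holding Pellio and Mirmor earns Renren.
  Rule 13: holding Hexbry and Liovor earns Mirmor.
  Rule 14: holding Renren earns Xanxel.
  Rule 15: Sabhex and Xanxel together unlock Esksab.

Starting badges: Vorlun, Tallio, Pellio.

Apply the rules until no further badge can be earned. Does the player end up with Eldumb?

With Vorlun, Naltal is earned (Rule 3).
With Naltal and Pellio, Sabhex is earned (Rule 4).
With Sabhex and Tallio, Hexbry is earned (Rule 9).
With Pellio and Hexbry, Wynxel is earned (Rule 5).
With Sabhex and Wynxel, Eldumb is earned (Rule 2).

Yes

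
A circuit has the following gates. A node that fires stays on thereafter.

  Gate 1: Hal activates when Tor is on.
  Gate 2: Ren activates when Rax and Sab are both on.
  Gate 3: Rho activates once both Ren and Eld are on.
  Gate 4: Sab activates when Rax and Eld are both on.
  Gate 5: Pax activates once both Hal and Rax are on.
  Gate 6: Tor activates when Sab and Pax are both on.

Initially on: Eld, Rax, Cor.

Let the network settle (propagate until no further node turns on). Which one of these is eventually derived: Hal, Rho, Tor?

Rax and Eld are on, so Sab activates (Gate 4).
Gate 2: Rax and Sab on → Ren on.
Ren and Eld are on, so Rho activates (Gate 3).
Tor would need Sab and Pax (Gate 6), but Pax never turns on. Hal would need Tor (Gate 1), but Tor never turns on.

Rho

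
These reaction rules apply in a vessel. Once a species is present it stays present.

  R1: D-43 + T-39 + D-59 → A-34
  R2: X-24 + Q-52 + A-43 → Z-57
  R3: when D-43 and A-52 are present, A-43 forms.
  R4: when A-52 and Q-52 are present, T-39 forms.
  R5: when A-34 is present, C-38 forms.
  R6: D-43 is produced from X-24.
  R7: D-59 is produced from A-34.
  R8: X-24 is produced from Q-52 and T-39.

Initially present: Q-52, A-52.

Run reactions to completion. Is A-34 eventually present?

A-34 would need D-43, T-39, and D-59 (R1), but D-59 never forms.

No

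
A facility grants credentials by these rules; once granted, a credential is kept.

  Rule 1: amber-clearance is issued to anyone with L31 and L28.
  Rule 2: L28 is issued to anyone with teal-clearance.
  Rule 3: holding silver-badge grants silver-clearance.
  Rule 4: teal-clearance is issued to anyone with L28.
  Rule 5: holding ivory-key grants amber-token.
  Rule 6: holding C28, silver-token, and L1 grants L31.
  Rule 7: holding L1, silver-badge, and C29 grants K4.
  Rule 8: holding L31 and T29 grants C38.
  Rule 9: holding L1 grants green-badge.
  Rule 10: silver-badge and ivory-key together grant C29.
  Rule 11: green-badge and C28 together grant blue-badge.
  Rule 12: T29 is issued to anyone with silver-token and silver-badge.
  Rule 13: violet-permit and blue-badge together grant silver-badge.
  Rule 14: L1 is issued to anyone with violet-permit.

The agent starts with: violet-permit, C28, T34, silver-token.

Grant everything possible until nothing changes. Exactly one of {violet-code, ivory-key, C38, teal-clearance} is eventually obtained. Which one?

Holding violet-permit grants L1 (Rule 14).
Holding L1 grants green-badge (Rule 9).
Holding C28, silver-token, and L1 grants L31 (Rule 6).
Holding green-badge and C28 grants blue-badge (Rule 11).
Holding violet-permit and blue-badge grants silver-badge (Rule 13).
Holding silver-token and silver-badge grants T29 (Rule 12).
Holding L31 and T29 grants C38 (Rule 8).
No rule produces violet-code, and it is not given. No rule produces ivory-key, and it is not given. teal-clearance would need L28 (Rule 4), but L28 is never granted.

C38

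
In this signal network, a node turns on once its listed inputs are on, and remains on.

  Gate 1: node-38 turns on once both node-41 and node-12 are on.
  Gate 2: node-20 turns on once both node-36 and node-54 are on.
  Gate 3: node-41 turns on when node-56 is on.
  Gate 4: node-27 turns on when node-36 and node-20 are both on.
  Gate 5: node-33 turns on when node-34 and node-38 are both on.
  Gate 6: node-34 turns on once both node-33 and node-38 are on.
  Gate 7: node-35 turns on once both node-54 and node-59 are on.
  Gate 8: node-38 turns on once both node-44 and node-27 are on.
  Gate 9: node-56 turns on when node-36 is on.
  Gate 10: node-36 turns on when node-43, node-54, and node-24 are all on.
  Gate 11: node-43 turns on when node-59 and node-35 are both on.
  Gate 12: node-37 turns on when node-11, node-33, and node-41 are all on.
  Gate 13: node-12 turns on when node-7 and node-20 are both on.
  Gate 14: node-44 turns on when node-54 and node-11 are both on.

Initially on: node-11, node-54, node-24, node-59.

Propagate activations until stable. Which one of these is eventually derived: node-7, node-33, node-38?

node-54 and node-11 are on, so node-44 turns on (Gate 14).
Gate 7: node-54 and node-59 on → node-35 on.
node-59 and node-35 are on, so node-43 turns on (Gate 11).
node-43, node-54, and node-24 are on, so node-36 turns on (Gate 10).
node-36 and node-54 are on, so node-20 turns on (Gate 2).
node-36 and node-20 are on, so node-27 turns on (Gate 4).
node-44 and node-27 are on, so node-38 turns on (Gate 8).
No rule produces node-7, and it is not given. node-33 would need node-34 and node-38 (Gate 5), but node-34 never turns on.

node-38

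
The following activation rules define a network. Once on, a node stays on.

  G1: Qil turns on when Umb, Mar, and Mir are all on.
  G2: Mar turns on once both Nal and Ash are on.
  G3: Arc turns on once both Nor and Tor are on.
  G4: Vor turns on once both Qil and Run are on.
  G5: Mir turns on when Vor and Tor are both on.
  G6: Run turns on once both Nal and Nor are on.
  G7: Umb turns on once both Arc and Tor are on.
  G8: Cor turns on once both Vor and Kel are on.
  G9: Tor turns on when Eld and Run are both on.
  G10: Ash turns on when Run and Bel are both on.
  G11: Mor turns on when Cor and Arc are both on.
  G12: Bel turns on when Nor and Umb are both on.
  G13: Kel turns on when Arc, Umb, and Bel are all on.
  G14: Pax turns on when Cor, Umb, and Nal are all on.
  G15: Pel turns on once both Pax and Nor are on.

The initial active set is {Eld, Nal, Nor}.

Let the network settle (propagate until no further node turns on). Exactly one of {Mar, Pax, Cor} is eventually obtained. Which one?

Mar

G6: Nal and Nor on → Run on.
Eld and Run are on, so Tor turns on (G9).
G3: Nor and Tor on → Arc on.
Arc and Tor are on, so Umb turns on (G7).
Nor and Umb are on, so Bel turns on (G12).
G10: Run and Bel on → Ash on.
Nal and Ash are on, so Mar turns on (G2).
Pax would need Cor, Umb, and Nal (G14), but Cor never turns on. Cor would need Vor and Kel (G8), but Vor never turns on.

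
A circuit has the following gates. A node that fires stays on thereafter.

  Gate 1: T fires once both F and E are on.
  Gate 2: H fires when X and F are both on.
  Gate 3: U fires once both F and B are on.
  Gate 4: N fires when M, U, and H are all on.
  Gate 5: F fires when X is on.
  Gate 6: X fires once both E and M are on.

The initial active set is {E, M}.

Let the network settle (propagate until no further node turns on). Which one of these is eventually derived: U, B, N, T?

T

E and M are on, so X fires (Gate 6).
Gate 5: X on → F on.
F and E are on, so T fires (Gate 1).
No rule produces B, and it is not given. N would need M, U, and H (Gate 4), but U never turns on. U would need F and B (Gate 3), but B never turns on.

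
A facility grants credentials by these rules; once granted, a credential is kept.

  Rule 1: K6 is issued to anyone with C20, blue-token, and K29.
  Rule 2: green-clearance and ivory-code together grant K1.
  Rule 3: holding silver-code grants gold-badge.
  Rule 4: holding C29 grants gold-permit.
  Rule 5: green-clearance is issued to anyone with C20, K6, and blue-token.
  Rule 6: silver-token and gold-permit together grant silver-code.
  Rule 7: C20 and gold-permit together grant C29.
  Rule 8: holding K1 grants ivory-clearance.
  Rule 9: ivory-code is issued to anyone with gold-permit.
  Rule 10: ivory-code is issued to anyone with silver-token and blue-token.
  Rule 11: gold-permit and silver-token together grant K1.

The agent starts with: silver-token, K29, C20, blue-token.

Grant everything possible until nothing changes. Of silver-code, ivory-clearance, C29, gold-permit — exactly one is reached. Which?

ivory-clearance

Holding silver-token and blue-token grants ivory-code (Rule 10).
Holding C20, blue-token, and K29 grants K6 (Rule 1).
Holding C20, K6, and blue-token grants green-clearance (Rule 5).
Holding green-clearance and ivory-code grants K1 (Rule 2).
Holding K1 grants ivory-clearance (Rule 8).
gold-permit would need C29 (Rule 4), but C29 is never granted. C29 would need C20 and gold-permit (Rule 7), but gold-permit is never granted. silver-code would need silver-token and gold-permit (Rule 6), but gold-permit is never granted.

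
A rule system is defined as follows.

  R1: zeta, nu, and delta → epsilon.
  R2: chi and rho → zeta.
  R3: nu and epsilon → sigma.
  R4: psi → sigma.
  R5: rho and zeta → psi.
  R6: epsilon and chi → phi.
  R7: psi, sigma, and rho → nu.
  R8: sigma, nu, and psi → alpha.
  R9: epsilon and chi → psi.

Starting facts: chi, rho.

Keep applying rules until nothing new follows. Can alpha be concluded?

Yes

From chi and rho, R2 gives zeta.
From rho and zeta, R5 gives psi.
From psi, R4 gives sigma.
psi, sigma, and rho hold, so nu follows (R7).
sigma, nu, and psi hold, so alpha follows (R8).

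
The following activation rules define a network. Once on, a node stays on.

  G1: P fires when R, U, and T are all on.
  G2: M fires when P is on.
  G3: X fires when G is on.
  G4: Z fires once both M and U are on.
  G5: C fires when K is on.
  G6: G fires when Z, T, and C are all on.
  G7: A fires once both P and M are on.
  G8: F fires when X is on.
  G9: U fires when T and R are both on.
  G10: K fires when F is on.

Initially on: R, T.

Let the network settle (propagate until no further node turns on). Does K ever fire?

No

K would need F (G10), but F never turns on.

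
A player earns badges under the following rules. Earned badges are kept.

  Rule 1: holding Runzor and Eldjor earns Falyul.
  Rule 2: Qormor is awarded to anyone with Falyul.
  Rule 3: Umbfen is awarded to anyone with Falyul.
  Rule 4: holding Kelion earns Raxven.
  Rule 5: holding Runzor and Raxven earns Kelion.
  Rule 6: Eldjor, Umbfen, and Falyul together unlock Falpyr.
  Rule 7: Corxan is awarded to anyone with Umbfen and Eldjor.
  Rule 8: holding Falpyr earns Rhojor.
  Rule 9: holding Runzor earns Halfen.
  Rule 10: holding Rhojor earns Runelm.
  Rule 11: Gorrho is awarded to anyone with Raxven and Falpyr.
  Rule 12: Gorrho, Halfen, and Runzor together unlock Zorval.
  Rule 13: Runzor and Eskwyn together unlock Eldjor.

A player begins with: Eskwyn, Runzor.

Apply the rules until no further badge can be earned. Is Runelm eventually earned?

Yes

With Runzor and Eskwyn, Eldjor is earned (Rule 13).
With Runzor and Eldjor, Falyul is earned (Rule 1).
With Falyul, Umbfen is earned (Rule 3).
With Eldjor, Umbfen, and Falyul, Falpyr is earned (Rule 6).
With Falpyr, Rhojor is earned (Rule 8).
With Rhojor, Runelm is earned (Rule 10).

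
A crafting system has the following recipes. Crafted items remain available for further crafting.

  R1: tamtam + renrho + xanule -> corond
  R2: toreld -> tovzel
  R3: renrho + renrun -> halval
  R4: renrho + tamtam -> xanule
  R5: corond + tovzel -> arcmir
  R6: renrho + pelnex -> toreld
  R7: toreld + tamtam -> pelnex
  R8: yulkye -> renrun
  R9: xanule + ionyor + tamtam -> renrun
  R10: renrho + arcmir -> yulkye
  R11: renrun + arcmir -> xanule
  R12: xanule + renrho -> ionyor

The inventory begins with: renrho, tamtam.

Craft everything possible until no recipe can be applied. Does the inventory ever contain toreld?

toreld would need renrho and pelnex (R6), but pelnex is never obtained.

No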